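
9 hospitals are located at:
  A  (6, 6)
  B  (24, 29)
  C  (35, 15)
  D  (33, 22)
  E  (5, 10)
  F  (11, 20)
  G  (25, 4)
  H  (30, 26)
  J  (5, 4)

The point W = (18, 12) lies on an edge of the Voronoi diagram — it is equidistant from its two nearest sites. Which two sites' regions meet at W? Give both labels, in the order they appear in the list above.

F and G

Squared distances from W to each site:
|WA|² = 144 + 36 = 180
|WB|² = 36 + 289 = 325
|WC|² = 289 + 9 = 298
|WD|² = 225 + 100 = 325
|WE|² = 169 + 4 = 173
|WF|² = 49 + 64 = 113
|WG|² = 49 + 64 = 113
|WH|² = 144 + 196 = 340
|WJ|² = 169 + 64 = 233
W is equidistant from F and G (both at squared distance 113), and every other site is strictly farther — so W lies on the F–G Voronoi edge.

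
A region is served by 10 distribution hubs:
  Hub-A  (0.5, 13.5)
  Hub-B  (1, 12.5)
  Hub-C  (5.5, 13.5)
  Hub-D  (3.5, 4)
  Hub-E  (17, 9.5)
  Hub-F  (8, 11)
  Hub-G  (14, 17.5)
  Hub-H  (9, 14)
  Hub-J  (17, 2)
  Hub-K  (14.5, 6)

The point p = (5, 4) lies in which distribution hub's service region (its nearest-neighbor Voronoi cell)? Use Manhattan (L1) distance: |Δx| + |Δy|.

Hub-D

d(p, Hub-A) = |5−0.5| + |4−13.5| = 4.5 + 9.5 = 14
d(p, Hub-B) = |5−1| + |4−12.5| = 4 + 8.5 = 12.5
d(p, Hub-C) = |5−5.5| + |4−13.5| = 0.5 + 9.5 = 10
d(p, Hub-D) = |5−3.5| + |4−4| = 1.5 + 0 = 1.5
d(p, Hub-E) = |5−17| + |4−9.5| = 12 + 5.5 = 17.5
d(p, Hub-F) = |5−8| + |4−11| = 3 + 7 = 10
d(p, Hub-G) = |5−14| + |4−17.5| = 9 + 13.5 = 22.5
d(p, Hub-H) = |5−9| + |4−14| = 4 + 10 = 14
d(p, Hub-J) = |5−17| + |4−2| = 12 + 2 = 14
d(p, Hub-K) = |5−14.5| + |4−6| = 9.5 + 2 = 11.5
Hub-D is nearest.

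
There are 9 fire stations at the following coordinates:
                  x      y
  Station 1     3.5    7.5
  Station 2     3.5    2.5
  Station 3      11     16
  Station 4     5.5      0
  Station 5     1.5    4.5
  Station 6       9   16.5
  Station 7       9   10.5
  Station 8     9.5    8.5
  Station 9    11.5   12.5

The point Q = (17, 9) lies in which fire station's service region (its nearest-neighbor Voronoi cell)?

Station 9

Since √ is increasing, it suffices to compare squared distances:
d²(Q, Station 1) = (17−3.5)² + (9−7.5)² = 182.25 + 2.25 = 184.5
d²(Q, Station 2) = (17−3.5)² + (9−2.5)² = 182.25 + 42.25 = 224.5
d²(Q, Station 3) = (17−11)² + (9−16)² = 36 + 49 = 85
d²(Q, Station 4) = (17−5.5)² + (9−0)² = 132.25 + 81 = 213.25
d²(Q, Station 5) = (17−1.5)² + (9−4.5)² = 240.25 + 20.25 = 260.5
d²(Q, Station 6) = (17−9)² + (9−16.5)² = 64 + 56.25 = 120.25
d²(Q, Station 7) = (17−9)² + (9−10.5)² = 64 + 2.25 = 66.25
d²(Q, Station 8) = (17−9.5)² + (9−8.5)² = 56.25 + 0.25 = 56.5
d²(Q, Station 9) = (17−11.5)² + (9−12.5)² = 30.25 + 12.25 = 42.5
Minimum is at Station 9.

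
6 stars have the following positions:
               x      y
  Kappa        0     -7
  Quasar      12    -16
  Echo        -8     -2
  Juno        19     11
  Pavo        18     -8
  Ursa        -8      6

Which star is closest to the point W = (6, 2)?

Kappa

Compare squared distances (the ordering matches that of the actual distances):
d²(W, Kappa) = (6−0)² + (2−(-7))² = 36 + 81 = 117
d²(W, Quasar) = (6−12)² + (2−(-16))² = 36 + 324 = 360
d²(W, Echo) = (6−(-8))² + (2−(-2))² = 196 + 16 = 212
d²(W, Juno) = (6−19)² + (2−11)² = 169 + 81 = 250
d²(W, Pavo) = (6−18)² + (2−(-8))² = 144 + 100 = 244
d²(W, Ursa) = (6−(-8))² + (2−6)² = 196 + 16 = 212
The smallest is to Kappa, so W lies in the Voronoi region of Kappa.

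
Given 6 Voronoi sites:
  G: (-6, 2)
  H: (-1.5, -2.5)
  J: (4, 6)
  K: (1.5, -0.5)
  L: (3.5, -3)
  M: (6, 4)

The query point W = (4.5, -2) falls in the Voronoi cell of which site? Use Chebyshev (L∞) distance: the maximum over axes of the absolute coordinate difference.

d(W,G) = max(10.5, 4) = 10.5
d(W,H) = max(6, 0.5) = 6
d(W,J) = max(0.5, 8) = 8
d(W,K) = max(3, 1.5) = 3
d(W,L) = max(1, 1) = 1
d(W,M) = max(1.5, 6) = 6
The smallest is to L, so W lies in the Voronoi region of L.

L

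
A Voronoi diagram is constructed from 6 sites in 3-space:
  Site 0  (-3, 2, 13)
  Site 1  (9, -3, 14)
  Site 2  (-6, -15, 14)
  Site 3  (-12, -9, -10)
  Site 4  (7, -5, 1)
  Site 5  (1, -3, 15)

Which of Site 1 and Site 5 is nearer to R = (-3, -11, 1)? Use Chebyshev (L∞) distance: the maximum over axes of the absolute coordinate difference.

Site 1

d(R, Site 1) = max(12, 8, 13) = 13
d(R, Site 5) = max(4, 8, 14) = 14
13 < 14, so Site 1 is closer.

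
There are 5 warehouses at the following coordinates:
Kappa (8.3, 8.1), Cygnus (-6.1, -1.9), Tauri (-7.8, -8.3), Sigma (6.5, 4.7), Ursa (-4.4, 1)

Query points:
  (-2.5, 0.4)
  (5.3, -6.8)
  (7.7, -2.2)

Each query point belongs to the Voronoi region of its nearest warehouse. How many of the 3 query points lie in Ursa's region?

1

(-2.5, 0.4) — d² to each: Kappa:175.93, Cygnus:18.25, Tauri:103.78, Sigma:99.49, Ursa:3.97 → nearest is Ursa
(5.3, -6.8) — d² to each: Kappa:231.01, Cygnus:153.97, Tauri:173.86, Sigma:133.69, Ursa:154.93 → nearest is Sigma
(7.7, -2.2) — d² to each: Kappa:106.45, Cygnus:190.53, Tauri:277.46, Sigma:49.05, Ursa:156.65 → nearest is Sigma
1 of the 3 points has Ursa as nearest.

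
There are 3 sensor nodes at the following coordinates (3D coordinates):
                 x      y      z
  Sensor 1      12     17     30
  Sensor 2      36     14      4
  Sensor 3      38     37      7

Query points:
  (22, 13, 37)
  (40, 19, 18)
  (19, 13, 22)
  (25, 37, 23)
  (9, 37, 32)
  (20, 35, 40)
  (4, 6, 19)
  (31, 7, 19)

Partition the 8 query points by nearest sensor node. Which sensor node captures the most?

(22, 13, 37) — d² to each: Sensor 1:165, Sensor 2:1286, Sensor 3:1732 → nearest is Sensor 1
(40, 19, 18) — d² to each: Sensor 1:932, Sensor 2:237, Sensor 3:449 → nearest is Sensor 2
(19, 13, 22) — d² to each: Sensor 1:129, Sensor 2:614, Sensor 3:1162 → nearest is Sensor 1
(25, 37, 23) — d² to each: Sensor 1:618, Sensor 2:1011, Sensor 3:425 → nearest is Sensor 3
(9, 37, 32) — d² to each: Sensor 1:413, Sensor 2:2042, Sensor 3:1466 → nearest is Sensor 1
(20, 35, 40) — d² to each: Sensor 1:488, Sensor 2:1993, Sensor 3:1417 → nearest is Sensor 1
(4, 6, 19) — d² to each: Sensor 1:306, Sensor 2:1313, Sensor 3:2261 → nearest is Sensor 1
(31, 7, 19) — d² to each: Sensor 1:582, Sensor 2:299, Sensor 3:1093 → nearest is Sensor 2
Tally — Sensor 1:5, Sensor 2:2, Sensor 3:1. Sensor 1 captures the most (5).

Sensor 1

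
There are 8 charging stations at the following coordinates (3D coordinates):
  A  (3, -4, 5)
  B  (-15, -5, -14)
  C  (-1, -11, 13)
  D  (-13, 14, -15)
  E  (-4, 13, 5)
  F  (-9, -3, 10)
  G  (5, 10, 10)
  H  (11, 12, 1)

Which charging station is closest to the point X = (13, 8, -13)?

H

Since √ is increasing, it suffices to compare squared distances:
|XA|² = (13−3)² + (8−(-4))² + (-13−5)² = 100 + 144 + 324 = 568
|XB|² = (13−(-15))² + (8−(-5))² + (-13−(-14))² = 784 + 169 + 1 = 954
|XC|² = (13−(-1))² + (8−(-11))² + (-13−13)² = 196 + 361 + 676 = 1233
|XD|² = (13−(-13))² + (8−14)² + (-13−(-15))² = 676 + 36 + 4 = 716
|XE|² = (13−(-4))² + (8−13)² + (-13−5)² = 289 + 25 + 324 = 638
|XF|² = (13−(-9))² + (8−(-3))² + (-13−10)² = 484 + 121 + 529 = 1134
|XG|² = (13−5)² + (8−10)² + (-13−10)² = 64 + 4 + 529 = 597
|XH|² = (13−11)² + (8−12)² + (-13−1)² = 4 + 16 + 196 = 216
The smallest is to H, so X lies in the Voronoi region of H.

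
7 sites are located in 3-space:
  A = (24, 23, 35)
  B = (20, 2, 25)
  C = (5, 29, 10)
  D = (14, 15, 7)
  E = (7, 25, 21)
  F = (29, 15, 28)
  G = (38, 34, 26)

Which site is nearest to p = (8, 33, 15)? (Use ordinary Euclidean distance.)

Compare squared distances (the ordering matches that of the actual distances):
|pA|² = (8−24)² + (33−23)² + (15−35)² = 256 + 100 + 400 = 756
|pB|² = (8−20)² + (33−2)² + (15−25)² = 144 + 961 + 100 = 1205
|pC|² = (8−5)² + (33−29)² + (15−10)² = 9 + 16 + 25 = 50
|pD|² = (8−14)² + (33−15)² + (15−7)² = 36 + 324 + 64 = 424
|pE|² = (8−7)² + (33−25)² + (15−21)² = 1 + 64 + 36 = 101
|pF|² = (8−29)² + (33−15)² + (15−28)² = 441 + 324 + 169 = 934
|pG|² = (8−38)² + (33−34)² + (15−26)² = 900 + 1 + 121 = 1022
C is nearest.

C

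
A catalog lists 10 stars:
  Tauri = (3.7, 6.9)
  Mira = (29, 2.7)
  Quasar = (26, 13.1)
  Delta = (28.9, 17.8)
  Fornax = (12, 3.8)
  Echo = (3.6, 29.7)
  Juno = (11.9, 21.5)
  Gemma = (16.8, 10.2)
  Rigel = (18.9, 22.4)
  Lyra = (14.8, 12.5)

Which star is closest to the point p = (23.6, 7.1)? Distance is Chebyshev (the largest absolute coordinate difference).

Mira

d(p, Tauri) = max(19.9, 0.2) = 19.9
d(p, Mira) = max(5.4, 4.4) = 5.4
d(p, Quasar) = max(2.4, 6) = 6
d(p, Delta) = max(5.3, 10.7) = 10.7
d(p, Fornax) = max(11.6, 3.3) = 11.6
d(p, Echo) = max(20, 22.6) = 22.6
d(p, Juno) = max(11.7, 14.4) = 14.4
d(p, Gemma) = max(6.8, 3.1) = 6.8
d(p, Rigel) = max(4.7, 15.3) = 15.3
d(p, Lyra) = max(8.8, 5.4) = 8.8
Mira is nearest.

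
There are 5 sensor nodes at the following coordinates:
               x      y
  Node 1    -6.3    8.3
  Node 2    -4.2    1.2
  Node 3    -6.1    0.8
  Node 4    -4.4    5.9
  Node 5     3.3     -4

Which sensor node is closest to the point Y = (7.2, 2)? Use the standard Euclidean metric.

Compare squared distances (the ordering matches that of the actual distances):
d²(Y, Node 1) = (7.2−(-6.3))² + (2−8.3)² = 182.25 + 39.69 = 221.94
d²(Y, Node 2) = (7.2−(-4.2))² + (2−1.2)² = 129.96 + 0.64 = 130.6
d²(Y, Node 3) = (7.2−(-6.1))² + (2−0.8)² = 176.89 + 1.44 = 178.33
d²(Y, Node 4) = (7.2−(-4.4))² + (2−5.9)² = 134.56 + 15.21 = 149.77
d²(Y, Node 5) = (7.2−3.3)² + (2−(-4))² = 15.21 + 36 = 51.21
Node 5 is nearest.

Node 5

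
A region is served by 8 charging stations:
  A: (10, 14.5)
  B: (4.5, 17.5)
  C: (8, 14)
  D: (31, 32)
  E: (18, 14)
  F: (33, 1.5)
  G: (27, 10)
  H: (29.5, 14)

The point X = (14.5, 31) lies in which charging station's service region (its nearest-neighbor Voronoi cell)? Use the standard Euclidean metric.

Since √ is increasing, it suffices to compare squared distances:
|XA|² = (14.5−10)² + (31−14.5)² = 20.25 + 272.25 = 292.5
|XB|² = (14.5−4.5)² + (31−17.5)² = 100 + 182.25 = 282.25
|XC|² = (14.5−8)² + (31−14)² = 42.25 + 289 = 331.25
|XD|² = (14.5−31)² + (31−32)² = 272.25 + 1 = 273.25
|XE|² = (14.5−18)² + (31−14)² = 12.25 + 289 = 301.25
|XF|² = (14.5−33)² + (31−1.5)² = 342.25 + 870.25 = 1212.5
|XG|² = (14.5−27)² + (31−10)² = 156.25 + 441 = 597.25
|XH|² = (14.5−29.5)² + (31−14)² = 225 + 289 = 514
Minimum is at D.

D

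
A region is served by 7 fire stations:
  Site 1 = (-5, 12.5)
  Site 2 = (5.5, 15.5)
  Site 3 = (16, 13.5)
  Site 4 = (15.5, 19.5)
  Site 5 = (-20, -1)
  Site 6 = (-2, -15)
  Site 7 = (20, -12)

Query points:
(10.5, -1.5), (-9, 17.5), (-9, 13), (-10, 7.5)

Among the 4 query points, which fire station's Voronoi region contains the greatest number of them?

(10.5, -1.5) — d² to each: Site 1:436.25, Site 2:314, Site 3:255.25, Site 4:466, Site 5:930.5, Site 6:338.5, Site 7:200.5 → nearest is Site 7
(-9, 17.5) — d² to each: Site 1:41, Site 2:214.25, Site 3:641, Site 4:604.25, Site 5:463.25, Site 6:1105.25, Site 7:1711.25 → nearest is Site 1
(-9, 13) — d² to each: Site 1:16.25, Site 2:216.5, Site 3:625.25, Site 4:642.5, Site 5:317, Site 6:833, Site 7:1466 → nearest is Site 1
(-10, 7.5) — d² to each: Site 1:50, Site 2:304.25, Site 3:712, Site 4:794.25, Site 5:172.25, Site 6:570.25, Site 7:1280.25 → nearest is Site 1
Tally — Site 1:3, Site 7:1. Site 1 captures the most (3).

Site 1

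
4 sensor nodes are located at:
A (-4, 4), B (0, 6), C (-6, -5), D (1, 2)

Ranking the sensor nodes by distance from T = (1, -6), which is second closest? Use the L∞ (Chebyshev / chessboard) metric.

d(T,A) = max(5, 10) = 10
d(T,B) = max(1, 12) = 12
d(T,C) = max(7, 1) = 7
d(T,D) = max(0, 8) = 8
Sorted ascending: C, D, A, … — the second-nearest is D.

D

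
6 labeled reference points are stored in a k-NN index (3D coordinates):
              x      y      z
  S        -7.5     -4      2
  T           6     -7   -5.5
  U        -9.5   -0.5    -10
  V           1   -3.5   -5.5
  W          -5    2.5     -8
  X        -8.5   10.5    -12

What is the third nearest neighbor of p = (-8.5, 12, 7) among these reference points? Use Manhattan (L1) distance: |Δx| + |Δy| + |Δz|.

d(p,S) = 1 + 16 + 5 = 22
d(p,T) = 14.5 + 19 + 12.5 = 46
d(p,U) = 1 + 12.5 + 17 = 30.5
d(p,V) = 9.5 + 15.5 + 12.5 = 37.5
d(p,W) = 3.5 + 9.5 + 15 = 28
d(p,X) = 0 + 1.5 + 19 = 20.5
Sorted ascending: X, S, W, U, … — the third-nearest is W.

W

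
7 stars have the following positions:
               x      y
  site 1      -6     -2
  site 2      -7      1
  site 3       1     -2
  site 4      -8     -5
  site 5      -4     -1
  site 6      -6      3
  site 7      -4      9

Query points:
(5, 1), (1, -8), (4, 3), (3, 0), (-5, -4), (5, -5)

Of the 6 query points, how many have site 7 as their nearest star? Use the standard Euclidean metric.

0

(5, 1) — d² to each: site 1:130, site 2:144, site 3:25, site 4:205, site 5:85, site 6:125, site 7:145 → nearest is site 3
(1, -8) — d² to each: site 1:85, site 2:145, site 3:36, site 4:90, site 5:74, site 6:170, site 7:314 → nearest is site 3
(4, 3) — d² to each: site 1:125, site 2:125, site 3:34, site 4:208, site 5:80, site 6:100, site 7:100 → nearest is site 3
(3, 0) — d² to each: site 1:85, site 2:101, site 3:8, site 4:146, site 5:50, site 6:90, site 7:130 → nearest is site 3
(-5, -4) — d² to each: site 1:5, site 2:29, site 3:40, site 4:10, site 5:10, site 6:50, site 7:170 → nearest is site 1
(5, -5) — d² to each: site 1:130, site 2:180, site 3:25, site 4:169, site 5:97, site 6:185, site 7:277 → nearest is site 3
0 of the 6 points have site 7 as nearest.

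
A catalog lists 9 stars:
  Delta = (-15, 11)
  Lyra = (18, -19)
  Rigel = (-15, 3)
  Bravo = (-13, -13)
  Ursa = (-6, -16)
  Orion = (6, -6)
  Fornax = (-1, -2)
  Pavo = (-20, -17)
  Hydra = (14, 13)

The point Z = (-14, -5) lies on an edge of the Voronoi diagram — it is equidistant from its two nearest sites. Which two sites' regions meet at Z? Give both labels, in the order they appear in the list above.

Squared distances from Z to each site:
d²(Z, Delta) = 1 + 256 = 257
d²(Z, Lyra) = 1024 + 196 = 1220
d²(Z, Rigel) = 1 + 64 = 65
d²(Z, Bravo) = 1 + 64 = 65
d²(Z, Ursa) = 64 + 121 = 185
d²(Z, Orion) = 400 + 1 = 401
d²(Z, Fornax) = 169 + 9 = 178
d²(Z, Pavo) = 36 + 144 = 180
d²(Z, Hydra) = 784 + 324 = 1108
Z is equidistant from Rigel and Bravo (both at squared distance 65), and every other site is strictly farther — so Z lies on the Rigel–Bravo Voronoi edge.

Rigel and Bravo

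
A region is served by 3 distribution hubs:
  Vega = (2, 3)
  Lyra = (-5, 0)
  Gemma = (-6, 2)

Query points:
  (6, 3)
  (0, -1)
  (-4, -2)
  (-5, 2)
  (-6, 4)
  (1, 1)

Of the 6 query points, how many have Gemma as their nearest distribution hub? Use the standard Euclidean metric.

2

(6, 3) — d² to each: Vega:16, Lyra:130, Gemma:145 → nearest is Vega
(0, -1) — d² to each: Vega:20, Lyra:26, Gemma:45 → nearest is Vega
(-4, -2) — d² to each: Vega:61, Lyra:5, Gemma:20 → nearest is Lyra
(-5, 2) — d² to each: Vega:50, Lyra:4, Gemma:1 → nearest is Gemma
(-6, 4) — d² to each: Vega:65, Lyra:17, Gemma:4 → nearest is Gemma
(1, 1) — d² to each: Vega:5, Lyra:37, Gemma:50 → nearest is Vega
2 of the 6 points have Gemma as nearest.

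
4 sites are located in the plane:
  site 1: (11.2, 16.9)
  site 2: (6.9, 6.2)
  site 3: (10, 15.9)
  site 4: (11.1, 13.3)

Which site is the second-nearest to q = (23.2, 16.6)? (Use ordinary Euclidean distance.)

Compare squared distances (the ordering matches that of the actual distances):
d²(q, site 1) = (23.2−11.2)² + (16.6−16.9)² = 144 + 0.09 = 144.09
d²(q, site 2) = (23.2−6.9)² + (16.6−6.2)² = 265.69 + 108.16 = 373.85
d²(q, site 3) = (23.2−10)² + (16.6−15.9)² = 174.24 + 0.49 = 174.73
d²(q, site 4) = (23.2−11.1)² + (16.6−13.3)² = 146.41 + 10.89 = 157.3
Sorted ascending: site 1, site 4, site 3, … — the second-nearest is site 4.

site 4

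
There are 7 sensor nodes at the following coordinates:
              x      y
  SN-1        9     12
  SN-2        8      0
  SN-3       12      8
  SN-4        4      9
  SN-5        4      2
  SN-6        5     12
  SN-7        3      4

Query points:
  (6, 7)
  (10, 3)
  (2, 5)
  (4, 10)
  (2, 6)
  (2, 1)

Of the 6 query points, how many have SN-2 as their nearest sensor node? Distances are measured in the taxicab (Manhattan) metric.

(6, 7) — d to each: SN-1:8, SN-2:9, SN-3:7, SN-4:4, SN-5:7, SN-6:6, SN-7:6 → nearest is SN-4
(10, 3) — d to each: SN-1:10, SN-2:5, SN-3:7, SN-4:12, SN-5:7, SN-6:14, SN-7:8 → nearest is SN-2
(2, 5) — d to each: SN-1:14, SN-2:11, SN-3:13, SN-4:6, SN-5:5, SN-6:10, SN-7:2 → nearest is SN-7
(4, 10) — d to each: SN-1:7, SN-2:14, SN-3:10, SN-4:1, SN-5:8, SN-6:3, SN-7:7 → nearest is SN-4
(2, 6) — d to each: SN-1:13, SN-2:12, SN-3:12, SN-4:5, SN-5:6, SN-6:9, SN-7:3 → nearest is SN-7
(2, 1) — d to each: SN-1:18, SN-2:7, SN-3:17, SN-4:10, SN-5:3, SN-6:14, SN-7:4 → nearest is SN-5
1 of the 6 points has SN-2 as nearest.

1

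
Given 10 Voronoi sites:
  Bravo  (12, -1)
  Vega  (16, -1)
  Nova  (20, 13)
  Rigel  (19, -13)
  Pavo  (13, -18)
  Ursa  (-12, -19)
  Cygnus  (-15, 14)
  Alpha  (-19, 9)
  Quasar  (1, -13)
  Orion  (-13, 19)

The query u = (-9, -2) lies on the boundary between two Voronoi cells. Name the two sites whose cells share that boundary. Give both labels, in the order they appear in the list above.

Squared distances from u to each site:
d²(u, Bravo) = (-9−12)² + (-2−(-1))² = 441 + 1 = 442
d²(u, Vega) = (-9−16)² + (-2−(-1))² = 625 + 1 = 626
d²(u, Nova) = (-9−20)² + (-2−13)² = 841 + 225 = 1066
d²(u, Rigel) = (-9−19)² + (-2−(-13))² = 784 + 121 = 905
d²(u, Pavo) = (-9−13)² + (-2−(-18))² = 484 + 256 = 740
d²(u, Ursa) = (-9−(-12))² + (-2−(-19))² = 9 + 289 = 298
d²(u, Cygnus) = (-9−(-15))² + (-2−14)² = 36 + 256 = 292
d²(u, Alpha) = (-9−(-19))² + (-2−9)² = 100 + 121 = 221
d²(u, Quasar) = (-9−1)² + (-2−(-13))² = 100 + 121 = 221
d²(u, Orion) = (-9−(-13))² + (-2−19)² = 16 + 441 = 457
u is equidistant from Alpha and Quasar (both at squared distance 221), and every other site is strictly farther — so u lies on the Alpha–Quasar Voronoi edge.

Alpha and Quasar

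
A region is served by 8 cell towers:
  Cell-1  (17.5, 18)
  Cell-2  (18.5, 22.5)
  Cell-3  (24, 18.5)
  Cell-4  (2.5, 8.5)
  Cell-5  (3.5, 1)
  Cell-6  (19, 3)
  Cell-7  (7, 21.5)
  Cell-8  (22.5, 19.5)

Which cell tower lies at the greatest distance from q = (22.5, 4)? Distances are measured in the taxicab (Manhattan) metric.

Cell-7

d(q, Cell-1) = 5 + 14 = 19
d(q, Cell-2) = 4 + 18.5 = 22.5
d(q, Cell-3) = 1.5 + 14.5 = 16
d(q, Cell-4) = 20 + 4.5 = 24.5
d(q, Cell-5) = 19 + 3 = 22
d(q, Cell-6) = 3.5 + 1 = 4.5
d(q, Cell-7) = 15.5 + 17.5 = 33
d(q, Cell-8) = 0 + 15.5 = 15.5
The largest is to Cell-7.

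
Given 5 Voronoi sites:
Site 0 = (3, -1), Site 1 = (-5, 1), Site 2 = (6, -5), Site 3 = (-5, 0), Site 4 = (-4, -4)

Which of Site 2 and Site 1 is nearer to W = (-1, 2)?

Compare squared distances:
d²(W, Site 2) = (-1−6)² + (2−(-5))² = 49 + 49 = 98
d²(W, Site 1) = (-1−(-5))² + (2−1)² = 16 + 1 = 17
98 > 17, so Site 1 is closer.

Site 1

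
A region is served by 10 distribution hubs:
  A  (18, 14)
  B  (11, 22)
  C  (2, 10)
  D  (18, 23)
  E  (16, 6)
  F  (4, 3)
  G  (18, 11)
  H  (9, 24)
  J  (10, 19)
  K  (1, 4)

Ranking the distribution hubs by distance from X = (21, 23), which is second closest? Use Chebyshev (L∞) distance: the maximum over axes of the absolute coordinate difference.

A

d(X,A) = max(3, 9) = 9
d(X,B) = max(10, 1) = 10
d(X,C) = max(19, 13) = 19
d(X,D) = max(3, 0) = 3
d(X,E) = max(5, 17) = 17
d(X,F) = max(17, 20) = 20
d(X,G) = max(3, 12) = 12
d(X,H) = max(12, 1) = 12
d(X,J) = max(11, 4) = 11
d(X,K) = max(20, 19) = 20
Sorted ascending: D, A, B, … — the second-nearest is A.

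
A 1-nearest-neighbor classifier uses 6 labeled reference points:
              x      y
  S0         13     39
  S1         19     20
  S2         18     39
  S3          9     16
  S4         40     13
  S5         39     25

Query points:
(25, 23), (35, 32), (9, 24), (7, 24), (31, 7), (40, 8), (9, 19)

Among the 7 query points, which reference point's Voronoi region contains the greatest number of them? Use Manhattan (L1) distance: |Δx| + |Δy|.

(25, 23) — d to each: S0:28, S1:9, S2:23, S3:23, S4:25, S5:16 → nearest is S1
(35, 32) — d to each: S0:29, S1:28, S2:24, S3:42, S4:24, S5:11 → nearest is S5
(9, 24) — d to each: S0:19, S1:14, S2:24, S3:8, S4:42, S5:31 → nearest is S3
(7, 24) — d to each: S0:21, S1:16, S2:26, S3:10, S4:44, S5:33 → nearest is S3
(31, 7) — d to each: S0:50, S1:25, S2:45, S3:31, S4:15, S5:26 → nearest is S4
(40, 8) — d to each: S0:58, S1:33, S2:53, S3:39, S4:5, S5:18 → nearest is S4
(9, 19) — d to each: S0:24, S1:11, S2:29, S3:3, S4:37, S5:36 → nearest is S3
Tally — S1:1, S3:3, S4:2, S5:1. S3 captures the most (3).

S3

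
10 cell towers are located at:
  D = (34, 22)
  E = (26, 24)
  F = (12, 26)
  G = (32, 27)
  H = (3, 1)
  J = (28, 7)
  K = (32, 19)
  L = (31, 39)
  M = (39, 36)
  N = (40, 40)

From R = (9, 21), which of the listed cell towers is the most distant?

Compare squared distances (the ordering matches that of the actual distances):
|RD|² = (9−34)² + (21−22)² = 625 + 1 = 626
|RE|² = (9−26)² + (21−24)² = 289 + 9 = 298
|RF|² = (9−12)² + (21−26)² = 9 + 25 = 34
|RG|² = (9−32)² + (21−27)² = 529 + 36 = 565
|RH|² = (9−3)² + (21−1)² = 36 + 400 = 436
|RJ|² = (9−28)² + (21−7)² = 361 + 196 = 557
|RK|² = (9−32)² + (21−19)² = 529 + 4 = 533
|RL|² = (9−31)² + (21−39)² = 484 + 324 = 808
|RM|² = (9−39)² + (21−36)² = 900 + 225 = 1125
|RN|² = (9−40)² + (21−40)² = 961 + 361 = 1322
The largest is to N.

N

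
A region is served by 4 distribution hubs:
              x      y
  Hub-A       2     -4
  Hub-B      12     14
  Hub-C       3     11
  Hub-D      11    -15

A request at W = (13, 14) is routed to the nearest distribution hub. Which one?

Hub-B

Compare squared distances (the ordering matches that of the actual distances):
d²(W, Hub-A) = (13−2)² + (14−(-4))² = 121 + 324 = 445
d²(W, Hub-B) = (13−12)² + (14−14)² = 1 + 0 = 1
d²(W, Hub-C) = (13−3)² + (14−11)² = 100 + 9 = 109
d²(W, Hub-D) = (13−11)² + (14−(-15))² = 4 + 841 = 845
The smallest is to Hub-B, so W lies in the Voronoi region of Hub-B.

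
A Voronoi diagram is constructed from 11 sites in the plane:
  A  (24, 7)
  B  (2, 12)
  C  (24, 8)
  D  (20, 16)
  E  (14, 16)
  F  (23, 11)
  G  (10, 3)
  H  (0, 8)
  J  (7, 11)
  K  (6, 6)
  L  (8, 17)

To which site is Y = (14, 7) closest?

G

Compare squared distances (the ordering matches that of the actual distances):
|YA|² = (14−24)² + (7−7)² = 100 + 0 = 100
|YB|² = (14−2)² + (7−12)² = 144 + 25 = 169
|YC|² = (14−24)² + (7−8)² = 100 + 1 = 101
|YD|² = (14−20)² + (7−16)² = 36 + 81 = 117
|YE|² = (14−14)² + (7−16)² = 0 + 81 = 81
|YF|² = (14−23)² + (7−11)² = 81 + 16 = 97
|YG|² = (14−10)² + (7−3)² = 16 + 16 = 32
|YH|² = (14−0)² + (7−8)² = 196 + 1 = 197
|YJ|² = (14−7)² + (7−11)² = 49 + 16 = 65
|YK|² = (14−6)² + (7−6)² = 64 + 1 = 65
|YL|² = (14−8)² + (7−17)² = 36 + 100 = 136
G is nearest.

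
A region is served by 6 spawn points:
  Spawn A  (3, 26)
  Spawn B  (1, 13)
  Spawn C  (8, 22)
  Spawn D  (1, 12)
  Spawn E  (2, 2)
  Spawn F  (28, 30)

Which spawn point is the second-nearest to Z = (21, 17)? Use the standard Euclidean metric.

Since √ is increasing, it suffices to compare squared distances:
d²(Z, Spawn A) = 324 + 81 = 405
d²(Z, Spawn B) = 400 + 16 = 416
d²(Z, Spawn C) = 169 + 25 = 194
d²(Z, Spawn D) = 400 + 25 = 425
d²(Z, Spawn E) = 361 + 225 = 586
d²(Z, Spawn F) = 49 + 169 = 218
Sorted ascending: Spawn C, Spawn F, Spawn A, … — the second-nearest is Spawn F.

Spawn F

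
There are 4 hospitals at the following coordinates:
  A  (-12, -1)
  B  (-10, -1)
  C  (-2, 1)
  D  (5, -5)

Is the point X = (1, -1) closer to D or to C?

Compare squared distances:
|XD|² = (1−5)² + (-1−(-5))² = 16 + 16 = 32
|XC|² = (1−(-2))² + (-1−1)² = 9 + 4 = 13
32 > 13, so C is closer.

C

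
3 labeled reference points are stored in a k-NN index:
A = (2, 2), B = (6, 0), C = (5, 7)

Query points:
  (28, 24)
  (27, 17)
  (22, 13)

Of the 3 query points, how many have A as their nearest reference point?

0

(28, 24) — d² to each: A:1160, B:1060, C:818 → nearest is C
(27, 17) — d² to each: A:850, B:730, C:584 → nearest is C
(22, 13) — d² to each: A:521, B:425, C:325 → nearest is C
0 of the 3 points have A as nearest.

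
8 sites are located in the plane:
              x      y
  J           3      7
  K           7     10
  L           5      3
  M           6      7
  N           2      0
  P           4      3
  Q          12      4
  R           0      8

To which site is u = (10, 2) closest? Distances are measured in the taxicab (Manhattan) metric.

d(u,J) = |10−3| + |2−7| = 7 + 5 = 12
d(u,K) = |10−7| + |2−10| = 3 + 8 = 11
d(u,L) = |10−5| + |2−3| = 5 + 1 = 6
d(u,M) = |10−6| + |2−7| = 4 + 5 = 9
d(u,N) = |10−2| + |2−0| = 8 + 2 = 10
d(u,P) = |10−4| + |2−3| = 6 + 1 = 7
d(u,Q) = |10−12| + |2−4| = 2 + 2 = 4
d(u,R) = |10−0| + |2−8| = 10 + 6 = 16
Q is nearest.

Q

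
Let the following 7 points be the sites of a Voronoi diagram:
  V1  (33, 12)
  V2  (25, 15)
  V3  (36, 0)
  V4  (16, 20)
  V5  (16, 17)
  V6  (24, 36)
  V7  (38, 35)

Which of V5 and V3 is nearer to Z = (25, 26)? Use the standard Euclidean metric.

Compare squared distances:
|ZV5|² = (25−16)² + (26−17)² = 81 + 81 = 162
|ZV3|² = (25−36)² + (26−0)² = 121 + 676 = 797
162 < 797, so V5 is closer.

V5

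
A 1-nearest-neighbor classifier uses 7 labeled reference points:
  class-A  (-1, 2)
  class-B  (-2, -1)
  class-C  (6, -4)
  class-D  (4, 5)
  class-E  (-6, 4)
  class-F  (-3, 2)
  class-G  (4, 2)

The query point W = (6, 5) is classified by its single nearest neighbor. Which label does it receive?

class-D

Since √ is increasing, it suffices to compare squared distances:
d²(W, class-A) = (6−(-1))² + (5−2)² = 49 + 9 = 58
d²(W, class-B) = (6−(-2))² + (5−(-1))² = 64 + 36 = 100
d²(W, class-C) = (6−6)² + (5−(-4))² = 0 + 81 = 81
d²(W, class-D) = (6−4)² + (5−5)² = 4 + 0 = 4
d²(W, class-E) = (6−(-6))² + (5−4)² = 144 + 1 = 145
d²(W, class-F) = (6−(-3))² + (5−2)² = 81 + 9 = 90
d²(W, class-G) = (6−4)² + (5−2)² = 4 + 9 = 13
Minimum is at class-D.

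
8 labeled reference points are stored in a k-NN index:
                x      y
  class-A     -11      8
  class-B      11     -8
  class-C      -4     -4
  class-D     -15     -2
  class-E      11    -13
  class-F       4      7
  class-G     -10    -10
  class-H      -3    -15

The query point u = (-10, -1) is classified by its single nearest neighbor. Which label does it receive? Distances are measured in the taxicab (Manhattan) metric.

class-D

d(u, class-A) = 1 + 9 = 10
d(u, class-B) = 21 + 7 = 28
d(u, class-C) = 6 + 3 = 9
d(u, class-D) = 5 + 1 = 6
d(u, class-E) = 21 + 12 = 33
d(u, class-F) = 14 + 8 = 22
d(u, class-G) = 0 + 9 = 9
d(u, class-H) = 7 + 14 = 21
class-D is nearest.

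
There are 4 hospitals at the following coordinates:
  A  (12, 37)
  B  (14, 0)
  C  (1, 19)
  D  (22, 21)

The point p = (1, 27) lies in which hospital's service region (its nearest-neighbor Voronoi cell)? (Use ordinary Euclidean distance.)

Compare squared distances (the ordering matches that of the actual distances):
|pA|² = (1−12)² + (27−37)² = 121 + 100 = 221
|pB|² = (1−14)² + (27−0)² = 169 + 729 = 898
|pC|² = (1−1)² + (27−19)² = 0 + 64 = 64
|pD|² = (1−22)² + (27−21)² = 441 + 36 = 477
Minimum is at C.

C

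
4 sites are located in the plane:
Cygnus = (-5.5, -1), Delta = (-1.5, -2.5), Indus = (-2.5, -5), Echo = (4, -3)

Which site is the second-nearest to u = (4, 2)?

Since √ is increasing, it suffices to compare squared distances:
d²(u, Cygnus) = (4−(-5.5))² + (2−(-1))² = 90.25 + 9 = 99.25
d²(u, Delta) = (4−(-1.5))² + (2−(-2.5))² = 30.25 + 20.25 = 50.5
d²(u, Indus) = (4−(-2.5))² + (2−(-5))² = 42.25 + 49 = 91.25
d²(u, Echo) = (4−4)² + (2−(-3))² = 0 + 25 = 25
Sorted ascending: Echo, Delta, Indus, … — the second-nearest is Delta.

Delta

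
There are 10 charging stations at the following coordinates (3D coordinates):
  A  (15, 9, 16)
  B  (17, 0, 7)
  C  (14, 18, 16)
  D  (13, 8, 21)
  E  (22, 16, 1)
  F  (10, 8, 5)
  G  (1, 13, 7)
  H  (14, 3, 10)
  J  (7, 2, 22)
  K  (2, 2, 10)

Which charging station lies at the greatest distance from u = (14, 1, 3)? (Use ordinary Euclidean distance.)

Since √ is increasing, it suffices to compare squared distances:
|uA|² = (14−15)² + (1−9)² + (3−16)² = 1 + 64 + 169 = 234
|uB|² = (14−17)² + (1−0)² + (3−7)² = 9 + 1 + 16 = 26
|uC|² = (14−14)² + (1−18)² + (3−16)² = 0 + 289 + 169 = 458
|uD|² = (14−13)² + (1−8)² + (3−21)² = 1 + 49 + 324 = 374
|uE|² = (14−22)² + (1−16)² + (3−1)² = 64 + 225 + 4 = 293
|uF|² = (14−10)² + (1−8)² + (3−5)² = 16 + 49 + 4 = 69
|uG|² = (14−1)² + (1−13)² + (3−7)² = 169 + 144 + 16 = 329
|uH|² = (14−14)² + (1−3)² + (3−10)² = 0 + 4 + 49 = 53
|uJ|² = (14−7)² + (1−2)² + (3−22)² = 49 + 1 + 361 = 411
|uK|² = (14−2)² + (1−2)² + (3−10)² = 144 + 1 + 49 = 194
The largest is to C.

C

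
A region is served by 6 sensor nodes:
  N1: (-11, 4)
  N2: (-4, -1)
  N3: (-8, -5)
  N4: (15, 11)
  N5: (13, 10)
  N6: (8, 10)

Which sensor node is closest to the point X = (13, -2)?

Compare squared distances (the ordering matches that of the actual distances):
|XN1|² = (13−(-11))² + (-2−4)² = 576 + 36 = 612
|XN2|² = (13−(-4))² + (-2−(-1))² = 289 + 1 = 290
|XN3|² = (13−(-8))² + (-2−(-5))² = 441 + 9 = 450
|XN4|² = (13−15)² + (-2−11)² = 4 + 169 = 173
|XN5|² = (13−13)² + (-2−10)² = 0 + 144 = 144
|XN6|² = (13−8)² + (-2−10)² = 25 + 144 = 169
N5 is nearest.

N5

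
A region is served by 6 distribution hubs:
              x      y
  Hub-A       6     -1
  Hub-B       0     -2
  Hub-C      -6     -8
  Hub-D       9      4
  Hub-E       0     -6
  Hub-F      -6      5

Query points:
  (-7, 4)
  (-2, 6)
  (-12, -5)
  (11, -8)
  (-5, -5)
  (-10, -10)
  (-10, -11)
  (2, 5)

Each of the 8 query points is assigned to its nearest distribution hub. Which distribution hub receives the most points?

Hub-C

(-7, 4) — d² to each: Hub-A:194, Hub-B:85, Hub-C:145, Hub-D:256, Hub-E:149, Hub-F:2 → nearest is Hub-F
(-2, 6) — d² to each: Hub-A:113, Hub-B:68, Hub-C:212, Hub-D:125, Hub-E:148, Hub-F:17 → nearest is Hub-F
(-12, -5) — d² to each: Hub-A:340, Hub-B:153, Hub-C:45, Hub-D:522, Hub-E:145, Hub-F:136 → nearest is Hub-C
(11, -8) — d² to each: Hub-A:74, Hub-B:157, Hub-C:289, Hub-D:148, Hub-E:125, Hub-F:458 → nearest is Hub-A
(-5, -5) — d² to each: Hub-A:137, Hub-B:34, Hub-C:10, Hub-D:277, Hub-E:26, Hub-F:101 → nearest is Hub-C
(-10, -10) — d² to each: Hub-A:337, Hub-B:164, Hub-C:20, Hub-D:557, Hub-E:116, Hub-F:241 → nearest is Hub-C
(-10, -11) — d² to each: Hub-A:356, Hub-B:181, Hub-C:25, Hub-D:586, Hub-E:125, Hub-F:272 → nearest is Hub-C
(2, 5) — d² to each: Hub-A:52, Hub-B:53, Hub-C:233, Hub-D:50, Hub-E:125, Hub-F:64 → nearest is Hub-D
Tally — Hub-A:1, Hub-C:4, Hub-D:1, Hub-F:2. Hub-C captures the most (4).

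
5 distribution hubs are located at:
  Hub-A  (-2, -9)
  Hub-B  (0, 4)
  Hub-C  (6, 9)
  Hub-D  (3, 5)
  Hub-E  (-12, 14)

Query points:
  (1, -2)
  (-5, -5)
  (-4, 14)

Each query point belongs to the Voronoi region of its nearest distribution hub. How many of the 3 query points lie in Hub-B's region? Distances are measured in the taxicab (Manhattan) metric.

1

(1, -2) — d to each: Hub-A:10, Hub-B:7, Hub-C:16, Hub-D:9, Hub-E:29 → nearest is Hub-B
(-5, -5) — d to each: Hub-A:7, Hub-B:14, Hub-C:25, Hub-D:18, Hub-E:26 → nearest is Hub-A
(-4, 14) — d to each: Hub-A:25, Hub-B:14, Hub-C:15, Hub-D:16, Hub-E:8 → nearest is Hub-E
1 of the 3 points has Hub-B as nearest.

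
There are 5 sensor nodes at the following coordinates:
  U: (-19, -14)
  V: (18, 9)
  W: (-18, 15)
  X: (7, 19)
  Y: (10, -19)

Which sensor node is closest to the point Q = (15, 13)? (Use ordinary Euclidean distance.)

Since √ is increasing, it suffices to compare squared distances:
|QU|² = (15−(-19))² + (13−(-14))² = 1156 + 729 = 1885
|QV|² = (15−18)² + (13−9)² = 9 + 16 = 25
|QW|² = (15−(-18))² + (13−15)² = 1089 + 4 = 1093
|QX|² = (15−7)² + (13−19)² = 64 + 36 = 100
|QY|² = (15−10)² + (13−(-19))² = 25 + 1024 = 1049
Minimum is at V.

V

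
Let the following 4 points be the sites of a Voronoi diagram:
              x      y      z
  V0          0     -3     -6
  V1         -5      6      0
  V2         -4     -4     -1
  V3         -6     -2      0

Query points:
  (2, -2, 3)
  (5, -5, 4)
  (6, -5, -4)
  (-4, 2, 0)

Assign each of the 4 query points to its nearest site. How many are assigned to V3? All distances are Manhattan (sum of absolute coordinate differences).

1

(2, -2, 3) — d to each: V0:12, V1:18, V2:12, V3:11 → nearest is V3
(5, -5, 4) — d to each: V0:17, V1:25, V2:15, V3:18 → nearest is V2
(6, -5, -4) — d to each: V0:10, V1:26, V2:14, V3:19 → nearest is V0
(-4, 2, 0) — d to each: V0:15, V1:5, V2:7, V3:6 → nearest is V1
1 of the 4 points has V3 as nearest.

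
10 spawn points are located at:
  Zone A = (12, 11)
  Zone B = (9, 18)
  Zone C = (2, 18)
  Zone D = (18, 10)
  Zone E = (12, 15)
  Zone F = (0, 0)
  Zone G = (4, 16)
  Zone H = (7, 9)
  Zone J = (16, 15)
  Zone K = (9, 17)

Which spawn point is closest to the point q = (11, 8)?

Zone A

Compare squared distances (the ordering matches that of the actual distances):
d²(q, Zone A) = 1 + 9 = 10
d²(q, Zone B) = 4 + 100 = 104
d²(q, Zone C) = 81 + 100 = 181
d²(q, Zone D) = 49 + 4 = 53
d²(q, Zone E) = 1 + 49 = 50
d²(q, Zone F) = 121 + 64 = 185
d²(q, Zone G) = 49 + 64 = 113
d²(q, Zone H) = 16 + 1 = 17
d²(q, Zone J) = 25 + 49 = 74
d²(q, Zone K) = 4 + 81 = 85
Zone A is nearest.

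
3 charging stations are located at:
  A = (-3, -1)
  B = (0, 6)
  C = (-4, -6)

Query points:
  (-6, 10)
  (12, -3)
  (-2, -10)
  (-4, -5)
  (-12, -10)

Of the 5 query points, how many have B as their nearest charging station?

(-6, 10) — d² to each: A:130, B:52, C:260 → nearest is B
(12, -3) — d² to each: A:229, B:225, C:265 → nearest is B
(-2, -10) — d² to each: A:82, B:260, C:20 → nearest is C
(-4, -5) — d² to each: A:17, B:137, C:1 → nearest is C
(-12, -10) — d² to each: A:162, B:400, C:80 → nearest is C
2 of the 5 points have B as nearest.

2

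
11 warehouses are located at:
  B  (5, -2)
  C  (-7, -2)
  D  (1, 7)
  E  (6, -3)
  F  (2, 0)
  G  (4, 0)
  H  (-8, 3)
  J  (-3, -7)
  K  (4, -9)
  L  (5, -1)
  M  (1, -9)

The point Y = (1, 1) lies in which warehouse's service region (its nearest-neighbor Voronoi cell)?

Since √ is increasing, it suffices to compare squared distances:
|YB|² = 16 + 9 = 25
|YC|² = 64 + 9 = 73
|YD|² = 0 + 36 = 36
|YE|² = 25 + 16 = 41
|YF|² = 1 + 1 = 2
|YG|² = 9 + 1 = 10
|YH|² = 81 + 4 = 85
|YJ|² = 16 + 64 = 80
|YK|² = 9 + 100 = 109
|YL|² = 16 + 4 = 20
|YM|² = 0 + 100 = 100
The smallest is to F, so Y lies in the Voronoi region of F.

F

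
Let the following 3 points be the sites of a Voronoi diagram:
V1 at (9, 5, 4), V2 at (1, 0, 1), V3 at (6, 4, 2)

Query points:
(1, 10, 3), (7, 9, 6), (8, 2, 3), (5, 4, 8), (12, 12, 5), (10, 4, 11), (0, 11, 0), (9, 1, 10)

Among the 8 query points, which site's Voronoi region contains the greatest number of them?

V1

(1, 10, 3) — d² to each: V1:90, V2:104, V3:62 → nearest is V3
(7, 9, 6) — d² to each: V1:24, V2:142, V3:42 → nearest is V1
(8, 2, 3) — d² to each: V1:11, V2:57, V3:9 → nearest is V3
(5, 4, 8) — d² to each: V1:33, V2:81, V3:37 → nearest is V1
(12, 12, 5) — d² to each: V1:59, V2:281, V3:109 → nearest is V1
(10, 4, 11) — d² to each: V1:51, V2:197, V3:97 → nearest is V1
(0, 11, 0) — d² to each: V1:133, V2:123, V3:89 → nearest is V3
(9, 1, 10) — d² to each: V1:52, V2:146, V3:82 → nearest is V1
Tally — V1:5, V3:3. V1 captures the most (5).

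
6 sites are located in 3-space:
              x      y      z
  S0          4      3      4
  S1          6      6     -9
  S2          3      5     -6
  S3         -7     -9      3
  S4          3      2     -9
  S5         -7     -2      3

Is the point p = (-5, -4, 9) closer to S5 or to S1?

Compare squared distances:
|pS5|² = (-5−(-7))² + (-4−(-2))² + (9−3)² = 4 + 4 + 36 = 44
|pS1|² = (-5−6)² + (-4−6)² + (9−(-9))² = 121 + 100 + 324 = 545
44 < 545, so S5 is closer.

S5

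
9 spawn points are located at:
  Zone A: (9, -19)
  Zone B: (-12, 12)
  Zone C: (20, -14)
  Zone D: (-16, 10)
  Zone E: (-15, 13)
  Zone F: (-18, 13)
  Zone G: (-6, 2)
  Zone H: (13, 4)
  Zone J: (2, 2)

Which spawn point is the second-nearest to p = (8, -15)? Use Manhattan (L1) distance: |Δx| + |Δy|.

Zone C

d(p, Zone A) = 1 + 4 = 5
d(p, Zone B) = 20 + 27 = 47
d(p, Zone C) = 12 + 1 = 13
d(p, Zone D) = 24 + 25 = 49
d(p, Zone E) = 23 + 28 = 51
d(p, Zone F) = 26 + 28 = 54
d(p, Zone G) = 14 + 17 = 31
d(p, Zone H) = 5 + 19 = 24
d(p, Zone J) = 6 + 17 = 23
Sorted ascending: Zone A, Zone C, Zone J, … — the second-nearest is Zone C.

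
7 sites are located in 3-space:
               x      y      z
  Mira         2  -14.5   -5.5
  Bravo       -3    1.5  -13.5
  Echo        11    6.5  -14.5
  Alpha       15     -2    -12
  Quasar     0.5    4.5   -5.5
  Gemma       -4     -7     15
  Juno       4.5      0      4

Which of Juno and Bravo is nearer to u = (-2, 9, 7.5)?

Compare squared distances:
d²(u, Juno) = (-2−4.5)² + (9−0)² + (7.5−4)² = 42.25 + 81 + 12.25 = 135.5
d²(u, Bravo) = (-2−(-3))² + (9−1.5)² + (7.5−(-13.5))² = 1 + 56.25 + 441 = 498.25
135.5 < 498.25, so Juno is closer.

Juno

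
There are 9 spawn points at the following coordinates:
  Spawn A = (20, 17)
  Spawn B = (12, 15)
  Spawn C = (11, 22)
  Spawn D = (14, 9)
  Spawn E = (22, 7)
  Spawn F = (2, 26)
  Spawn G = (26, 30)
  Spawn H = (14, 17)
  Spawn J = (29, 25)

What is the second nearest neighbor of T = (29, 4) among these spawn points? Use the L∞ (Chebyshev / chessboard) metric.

d(T, Spawn A) = max(9, 13) = 13
d(T, Spawn B) = max(17, 11) = 17
d(T, Spawn C) = max(18, 18) = 18
d(T, Spawn D) = max(15, 5) = 15
d(T, Spawn E) = max(7, 3) = 7
d(T, Spawn F) = max(27, 22) = 27
d(T, Spawn G) = max(3, 26) = 26
d(T, Spawn H) = max(15, 13) = 15
d(T, Spawn J) = max(0, 21) = 21
Sorted ascending: Spawn E, Spawn A, Spawn D, … — the second-nearest is Spawn A.

Spawn A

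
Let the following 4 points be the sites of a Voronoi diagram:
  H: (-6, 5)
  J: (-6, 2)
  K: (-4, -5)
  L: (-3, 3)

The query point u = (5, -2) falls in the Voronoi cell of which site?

Since √ is increasing, it suffices to compare squared distances:
|uH|² = (5−(-6))² + (-2−5)² = 121 + 49 = 170
|uJ|² = (5−(-6))² + (-2−2)² = 121 + 16 = 137
|uK|² = (5−(-4))² + (-2−(-5))² = 81 + 9 = 90
|uL|² = (5−(-3))² + (-2−3)² = 64 + 25 = 89
L is nearest.

L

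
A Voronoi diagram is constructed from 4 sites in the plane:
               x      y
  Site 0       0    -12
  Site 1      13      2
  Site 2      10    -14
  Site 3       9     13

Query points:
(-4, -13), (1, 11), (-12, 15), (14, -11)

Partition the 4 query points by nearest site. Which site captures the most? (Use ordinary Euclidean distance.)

Site 3

(-4, -13) — d² to each: Site 0:17, Site 1:514, Site 2:197, Site 3:845 → nearest is Site 0
(1, 11) — d² to each: Site 0:530, Site 1:225, Site 2:706, Site 3:68 → nearest is Site 3
(-12, 15) — d² to each: Site 0:873, Site 1:794, Site 2:1325, Site 3:445 → nearest is Site 3
(14, -11) — d² to each: Site 0:197, Site 1:170, Site 2:25, Site 3:601 → nearest is Site 2
Tally — Site 0:1, Site 2:1, Site 3:2. Site 3 captures the most (2).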